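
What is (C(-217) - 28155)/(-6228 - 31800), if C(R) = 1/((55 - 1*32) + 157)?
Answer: 5067899/6845040 ≈ 0.74038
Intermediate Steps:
C(R) = 1/180 (C(R) = 1/((55 - 32) + 157) = 1/(23 + 157) = 1/180)
(C(-217) - 28155)/(-6228 - 31800) = (1/180 - 28155)/(-6228 - 31800) = -5067899/180/(-38028) = -5067899/180*(-1/38028) = 5067899/6845040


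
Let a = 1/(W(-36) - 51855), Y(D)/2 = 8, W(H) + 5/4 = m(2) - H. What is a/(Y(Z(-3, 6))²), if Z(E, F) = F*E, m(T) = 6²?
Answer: -1/13256768 ≈ -7.5433e-8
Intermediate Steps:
m(T) = 36
W(H) = 139/4 - H (W(H) = -5/4 + (36 - H) = 139/4 - H)
Z(E, F) = E*F
Y(D) = 16 (Y(D) = 2*8 = 16)
a = -4/207137 (a = 1/((139/4 - 1*(-36)) - 51855) = 1/((139/4 + 36) - 51855) = 1/(283/4 - 51855) = 1/(-207137/4) = -4/207137 ≈ -1.9311e-5)
a/(Y(Z(-3, 6))²) = -4/(207137*(16²)) = -4/207137/256 = -4/207137*1/256 = -1/13256768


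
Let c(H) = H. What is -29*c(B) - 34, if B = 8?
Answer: -266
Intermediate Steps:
-29*c(B) - 34 = -29*8 - 34 = -232 - 34 = -266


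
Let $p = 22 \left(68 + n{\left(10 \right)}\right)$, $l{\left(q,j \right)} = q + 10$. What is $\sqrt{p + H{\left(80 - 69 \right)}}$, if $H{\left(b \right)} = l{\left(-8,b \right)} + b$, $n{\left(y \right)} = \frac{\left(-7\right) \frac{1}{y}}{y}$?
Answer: $\frac{\sqrt{150746}}{10} \approx 38.826$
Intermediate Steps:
$l{\left(q,j \right)} = 10 + q$
$n{\left(y \right)} = - \frac{7}{y^{2}}$
$H{\left(b \right)} = 2 + b$ ($H{\left(b \right)} = \left(10 - 8\right) + b = 2 + b$)
$p = \frac{74723}{50}$ ($p = 22 \left(68 - \frac{7}{100}\right) = 22 \cdot \frac{6793}{100} = \frac{74723}{50} \approx 1494.5$)
$\sqrt{p + H{\left(80 - 69 \right)}} = \sqrt{\frac{74723}{50} + \left(2 + \left(80 - 69\right)\right)} = \sqrt{\frac{74723}{50} + \left(2 + 11\right)} = \sqrt{\frac{74723}{50} + 13} = \sqrt{\frac{75373}{50}} = \frac{\sqrt{150746}}{10}$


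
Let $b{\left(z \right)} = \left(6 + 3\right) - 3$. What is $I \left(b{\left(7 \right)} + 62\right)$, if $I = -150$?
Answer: $-10200$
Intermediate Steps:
$b{\left(z \right)} = 6$ ($b{\left(z \right)} = 9 - 3 = 6$)
$I \left(b{\left(7 \right)} + 62\right) = - 150 \left(6 + 62\right) = \left(-150\right) 68 = -10200$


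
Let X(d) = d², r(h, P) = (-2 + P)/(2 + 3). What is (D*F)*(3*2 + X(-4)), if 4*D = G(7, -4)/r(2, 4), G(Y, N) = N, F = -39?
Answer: 2145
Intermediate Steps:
r(h, P) = -⅖ + P/5 (r(h, P) = (-2 + P)/5 = (-2 + P)*(⅕) = -⅖ + P/5)
D = -5/2 (D = (-4/(-⅖ + (⅕)*4))/4 = (-4/(-⅖ + ⅘))/4 = (-4/⅖)/4 = (-4*5/2)/4 = (¼)*(-10) = -5/2 ≈ -2.5000)
(D*F)*(3*2 + X(-4)) = (-5/2*(-39))*(3*2 + (-4)²) = 195*(6 + 16)/2 = (195/2)*22 = 2145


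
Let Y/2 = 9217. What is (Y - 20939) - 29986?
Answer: -32491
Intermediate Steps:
Y = 18434 (Y = 2*9217 = 18434)
(Y - 20939) - 29986 = (18434 - 20939) - 29986 = -2505 - 29986 = -32491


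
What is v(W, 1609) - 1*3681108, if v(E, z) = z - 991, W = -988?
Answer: -3680490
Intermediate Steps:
v(E, z) = -991 + z
v(W, 1609) - 1*3681108 = (-991 + 1609) - 1*3681108 = 618 - 3681108 = -3680490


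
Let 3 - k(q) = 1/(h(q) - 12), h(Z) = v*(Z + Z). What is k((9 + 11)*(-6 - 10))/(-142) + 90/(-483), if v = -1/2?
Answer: -2939/14168 ≈ -0.20744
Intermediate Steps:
v = -½ (v = -1*½ = -½ ≈ -0.50000)
h(Z) = -Z (h(Z) = -(Z + Z)/2 = -Z)
k(q) = 3 - 1/(-12 - q) (k(q) = 3 - 1/(-q - 12) = 3 - 1/(-12 - q))
k((9 + 11)*(-6 - 10))/(-142) + 90/(-483) = ((37 + 3*((9 + 11)*(-6 - 10)))/(12 + (9 + 11)*(-6 - 10)))/(-142) + 90/(-483) = ((37 + 3*(20*(-16)))/(12 + 20*(-16)))*(-1/142) + 90*(-1/483) = ((37 + 3*(-320))/(12 - 320))*(-1/142) - 30/161 = ((37 - 960)/(-308))*(-1/142) - 30/161 = -1/308*(-923)*(-1/142) - 30/161 = (923/308)*(-1/142) - 30/161 = -13/616 - 30/161 = -2939/14168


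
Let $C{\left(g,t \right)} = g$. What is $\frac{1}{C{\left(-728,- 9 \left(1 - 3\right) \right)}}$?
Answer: $- \frac{1}{728} \approx -0.0013736$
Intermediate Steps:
$\frac{1}{C{\left(-728,- 9 \left(1 - 3\right) \right)}} = \frac{1}{-728} = - \frac{1}{728}$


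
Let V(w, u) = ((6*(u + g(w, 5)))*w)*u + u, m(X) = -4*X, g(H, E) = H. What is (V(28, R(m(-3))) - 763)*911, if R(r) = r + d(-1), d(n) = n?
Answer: 64972520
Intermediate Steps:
R(r) = -1 + r (R(r) = r - 1 = -1 + r)
V(w, u) = u + u*w*(6*u + 6*w) (V(w, u) = ((6*(u + w))*w)*u + u = ((6*u + 6*w)*w)*u + u = (w*(6*u + 6*w))*u + u = u*w*(6*u + 6*w) + u = u + u*w*(6*u + 6*w))
(V(28, R(m(-3))) - 763)*911 = ((-1 - 4*(-3))*(1 + 6*28² + 6*(-1 - 4*(-3))*28) - 763)*911 = ((-1 + 12)*(1 + 6*784 + 6*(-1 + 12)*28) - 763)*911 = (11*(1 + 4704 + 6*11*28) - 763)*911 = (11*(1 + 4704 + 1848) - 763)*911 = (11*6553 - 763)*911 = (72083 - 763)*911 = 71320*911 = 64972520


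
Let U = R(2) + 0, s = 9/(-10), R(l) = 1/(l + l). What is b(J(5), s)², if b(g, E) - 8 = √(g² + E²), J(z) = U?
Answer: (160 + √349)²/400 ≈ 79.818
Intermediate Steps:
R(l) = 1/(2*l)
s = -9/10 (s = 9*(-⅒) = -9/10 ≈ -0.90000)
U = ¼ (U = (½)/2 + 0 = (½)*(½) + 0 = ¼ + 0 = ¼ ≈ 0.25000)
J(z) = ¼
b(g, E) = 8 + √(E² + g²) (b(g, E) = 8 + √(g² + E²) = 8 + √(E² + g²))
b(J(5), s)² = (8 + √((-9/10)² + (¼)²))² = (8 + √(81/100 + 1/16))² = (8 + √(349/400))² = (8 + √349/20)²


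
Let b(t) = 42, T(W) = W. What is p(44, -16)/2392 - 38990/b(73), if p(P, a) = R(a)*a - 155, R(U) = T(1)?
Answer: -6662233/7176 ≈ -928.40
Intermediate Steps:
R(U) = 1
p(P, a) = -155 + a (p(P, a) = 1*a - 155 = a - 155 = -155 + a)
p(44, -16)/2392 - 38990/b(73) = (-155 - 16)/2392 - 38990/42 = -171*1/2392 - 38990*1/42 = -171/2392 - 2785/3 = -6662233/7176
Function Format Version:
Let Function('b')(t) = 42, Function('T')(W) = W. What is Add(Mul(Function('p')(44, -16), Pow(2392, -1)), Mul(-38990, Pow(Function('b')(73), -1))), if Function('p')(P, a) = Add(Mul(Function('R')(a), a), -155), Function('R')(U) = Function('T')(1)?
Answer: Rational(-6662233, 7176) ≈ -928.40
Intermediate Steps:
Function('R')(U) = 1
Function('p')(P, a) = Add(-155, a) (Function('p')(P, a) = Add(Mul(1, a), -155) = Add(a, -155) = Add(-155, a))
Add(Mul(Function('p')(44, -16), Pow(2392, -1)), Mul(-38990, Pow(Function('b')(73), -1))) = Add(Mul(Add(-155, -16), Pow(2392, -1)), Mul(-38990, Pow(42, -1))) = Add(Mul(-171, Rational(1, 2392)), Mul(-38990, Rational(1, 42))) = Add(Rational(-171, 2392), Rational(-2785, 3)) = Rational(-6662233, 7176)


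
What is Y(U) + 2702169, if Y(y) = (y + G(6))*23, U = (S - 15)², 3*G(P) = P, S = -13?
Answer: 2720247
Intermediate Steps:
G(P) = P/3
U = 784 (U = (-13 - 15)² = (-28)² = 784)
Y(y) = 46 + 23*y (Y(y) = (y + (⅓)*6)*23 = (y + 2)*23 = (2 + y)*23 = 46 + 23*y)
Y(U) + 2702169 = (46 + 23*784) + 2702169 = (46 + 18032) + 2702169 = 18078 + 2702169 = 2720247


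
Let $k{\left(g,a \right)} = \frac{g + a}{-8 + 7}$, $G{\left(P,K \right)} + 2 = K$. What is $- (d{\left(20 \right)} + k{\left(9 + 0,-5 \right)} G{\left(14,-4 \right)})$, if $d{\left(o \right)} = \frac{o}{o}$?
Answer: $-25$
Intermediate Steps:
$G{\left(P,K \right)} = -2 + K$
$k{\left(g,a \right)} = - a - g$ ($k{\left(g,a \right)} = \frac{a + g}{-1} = \left(a + g\right) \left(-1\right) = - a - g$)
$d{\left(o \right)} = 1$
$- (d{\left(20 \right)} + k{\left(9 + 0,-5 \right)} G{\left(14,-4 \right)}) = - (1 + \left(\left(-1\right) \left(-5\right) - \left(9 + 0\right)\right) \left(-2 - 4\right)) = - (1 + \left(5 - 9\right) \left(-6\right)) = - (1 - -24) = - (1 + 24) = \left(-1\right) 25 = -25$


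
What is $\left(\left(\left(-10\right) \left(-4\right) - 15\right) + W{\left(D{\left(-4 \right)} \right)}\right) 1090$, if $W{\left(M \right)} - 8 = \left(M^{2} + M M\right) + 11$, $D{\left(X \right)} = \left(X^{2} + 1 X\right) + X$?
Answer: $187480$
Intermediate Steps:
$D{\left(X \right)} = X^{2} + 2 X$ ($D{\left(X \right)} = \left(X^{2} + X\right) + X = \left(X + X^{2}\right) + X = X^{2} + 2 X$)
$W{\left(M \right)} = 19 + 2 M^{2}$ ($W{\left(M \right)} = 8 + \left(\left(M^{2} + M M\right) + 11\right) = 8 + \left(\left(M^{2} + M^{2}\right) + 11\right) = 8 + \left(2 M^{2} + 11\right) = 8 + \left(11 + 2 M^{2}\right) = 19 + 2 M^{2}$)
$\left(\left(\left(-10\right) \left(-4\right) - 15\right) + W{\left(D{\left(-4 \right)} \right)}\right) 1090 = \left(\left(\left(-10\right) \left(-4\right) - 15\right) + \left(19 + 2 \left(- 4 \left(2 - 4\right)\right)^{2}\right)\right) 1090 = \left(\left(40 - 15\right) + \left(19 + 2 \left(\left(-4\right) \left(-2\right)\right)^{2}\right)\right) 1090 = \left(25 + \left(19 + 2 \cdot 8^{2}\right)\right) 1090 = \left(25 + \left(19 + 2 \cdot 64\right)\right) 1090 = \left(25 + \left(19 + 128\right)\right) 1090 = \left(25 + 147\right) 1090 = 172 \cdot 1090 = 187480$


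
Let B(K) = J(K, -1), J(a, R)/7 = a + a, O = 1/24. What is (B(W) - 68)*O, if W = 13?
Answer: 19/4 ≈ 4.7500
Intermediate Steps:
O = 1/24 ≈ 0.041667
J(a, R) = 14*a (J(a, R) = 7*(a + a) = 7*(2*a) = 14*a)
B(K) = 14*K
(B(W) - 68)*O = (14*13 - 68)*(1/24) = (182 - 68)*(1/24) = 114*(1/24) = 19/4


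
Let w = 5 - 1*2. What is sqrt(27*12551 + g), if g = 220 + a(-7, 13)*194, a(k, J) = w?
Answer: sqrt(339679) ≈ 582.82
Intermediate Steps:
w = 3 (w = 5 - 2 = 3)
a(k, J) = 3
g = 802 (g = 220 + 3*194 = 220 + 582 = 802)
sqrt(27*12551 + g) = sqrt(27*12551 + 802) = sqrt(338877 + 802) = sqrt(339679)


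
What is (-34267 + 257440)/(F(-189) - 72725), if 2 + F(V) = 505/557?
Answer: -907353/295682 ≈ -3.0687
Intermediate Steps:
F(V) = -609/557 (F(V) = -2 + 505/557 = -609/557)
(-34267 + 257440)/(F(-189) - 72725) = (-34267 + 257440)/(-609/557 - 72725) = 223173/(-40508434/557) = 223173*(-557/40508434) = -907353/295682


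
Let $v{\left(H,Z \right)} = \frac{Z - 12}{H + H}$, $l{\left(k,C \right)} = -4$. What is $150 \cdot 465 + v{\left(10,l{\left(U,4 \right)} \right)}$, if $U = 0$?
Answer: $\frac{348746}{5} \approx 69749.0$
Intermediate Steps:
$v{\left(H,Z \right)} = \frac{-12 + Z}{2 H}$
$150 \cdot 465 + v{\left(10,l{\left(U,4 \right)} \right)} = 150 \cdot 465 + \frac{-12 - 4}{2 \cdot 10} = 69750 + \frac{1}{2} \cdot \frac{1}{10} \left(-16\right) = 69750 - \frac{4}{5} = \frac{348746}{5}$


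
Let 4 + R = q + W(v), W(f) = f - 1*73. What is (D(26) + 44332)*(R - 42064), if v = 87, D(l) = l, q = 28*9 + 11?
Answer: -1853765178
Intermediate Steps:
q = 263 (q = 252 + 11 = 263)
W(f) = -73 + f (W(f) = f - 73 = -73 + f)
R = 273 (R = -4 + (263 + (-73 + 87)) = -4 + (263 + 14) = -4 + 277 = 273)
(D(26) + 44332)*(R - 42064) = (26 + 44332)*(273 - 42064) = 44358*(-41791) = -1853765178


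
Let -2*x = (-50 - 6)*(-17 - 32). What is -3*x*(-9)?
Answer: -37044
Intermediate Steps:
x = -1372 (x = -(-50 - 6)*(-17 - 32)/2 = -(-28)*(-49) = -1/2*2744 = -1372)
-3*x*(-9) = -(-4116)*(-9) = -3*12348 = -37044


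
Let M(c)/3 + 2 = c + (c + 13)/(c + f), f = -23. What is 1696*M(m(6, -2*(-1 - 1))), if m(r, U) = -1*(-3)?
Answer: 5088/5 ≈ 1017.6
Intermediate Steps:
m(r, U) = 3
M(c) = -6 + 3*c + 3*(13 + c)/(-23 + c) (M(c) = -6 + 3*(c + (c + 13)/(c - 23)) = -6 + 3*(c + (13 + c)/(-23 + c)) = -6 + (3*c + 3*(13 + c)/(-23 + c)) = -6 + 3*c + 3*(13 + c)/(-23 + c))
1696*M(m(6, -2*(-1 - 1))) = 1696*(3*(59 + 3² - 24*3)/(-23 + 3)) = 1696*(3*(59 + 9 - 72)/(-20)) = 1696*(3*(-1/20)*(-4)) = 1696*(⅗) = 5088/5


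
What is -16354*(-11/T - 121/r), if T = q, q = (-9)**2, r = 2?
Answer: 80322671/81 ≈ 9.9164e+5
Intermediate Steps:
q = 81
T = 81
-16354*(-11/T - 121/r) = -16354*(-11/81 - 121/2) = -16354*(-9823/162) = 80322671/81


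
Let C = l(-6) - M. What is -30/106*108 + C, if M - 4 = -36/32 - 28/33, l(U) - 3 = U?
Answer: -498011/13992 ≈ -35.593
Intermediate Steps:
l(U) = 3 + U
M = 535/264 (M = 4 + (-36/32 - 28/33) = 4 + (-36*1/32 - 28*1/33) = 4 + (-9/8 - 28/33) = 4 - 521/264 = 535/264 ≈ 2.0265)
C = -1327/264 (C = (3 - 6) - 1*535/264 = -3 - 535/264 = -1327/264 ≈ -5.0265)
-30/106*108 + C = -30/106*108 - 1327/264 = -30*1/106*108 - 1327/264 = -15/53*108 - 1327/264 = -1620/53 - 1327/264 = -498011/13992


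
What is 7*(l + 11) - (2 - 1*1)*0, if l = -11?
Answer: 0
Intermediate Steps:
7*(l + 11) - (2 - 1*1)*0 = 7*(-11 + 11) - (2 - 1*1)*0 = 7*0 - (2 - 1)*0 = 0 - 0 = 0 - 1*0 = 0 + 0 = 0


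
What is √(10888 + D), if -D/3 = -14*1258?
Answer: 2*√15931 ≈ 252.44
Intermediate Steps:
D = 52836 (D = -(-42)*1258 = -3*(-17612) = 52836)
√(10888 + D) = √(10888 + 52836) = √63724 = 2*√15931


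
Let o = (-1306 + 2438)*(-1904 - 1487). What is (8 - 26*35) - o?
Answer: 3837710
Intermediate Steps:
o = -3838612 (o = 1132*(-3391) = -3838612)
(8 - 26*35) - o = (8 - 26*35) - 1*(-3838612) = (8 - 910) + 3838612 = -902 + 3838612 = 3837710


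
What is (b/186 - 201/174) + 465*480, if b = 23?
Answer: 601967618/2697 ≈ 2.2320e+5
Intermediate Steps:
(b/186 - 201/174) + 465*480 = (23/186 - 201/174) + 465*480 = (23*(1/186) - 201*1/174) + 223200 = (23/186 - 67/58) + 223200 = -2782/2697 + 223200 = 601967618/2697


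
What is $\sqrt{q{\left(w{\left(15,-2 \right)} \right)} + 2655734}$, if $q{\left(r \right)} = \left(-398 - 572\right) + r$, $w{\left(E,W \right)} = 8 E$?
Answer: $2 \sqrt{663721} \approx 1629.4$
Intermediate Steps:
$q{\left(r \right)} = -970 + r$
$\sqrt{q{\left(w{\left(15,-2 \right)} \right)} + 2655734} = \sqrt{\left(-970 + 8 \cdot 15\right) + 2655734} = \sqrt{\left(-970 + 120\right) + 2655734} = \sqrt{-850 + 2655734} = \sqrt{2654884} = 2 \sqrt{663721}$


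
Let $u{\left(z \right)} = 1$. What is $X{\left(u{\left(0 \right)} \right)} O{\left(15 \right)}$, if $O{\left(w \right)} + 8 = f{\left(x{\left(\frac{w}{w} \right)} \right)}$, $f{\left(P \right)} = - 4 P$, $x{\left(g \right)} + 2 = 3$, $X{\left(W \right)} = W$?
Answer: $-12$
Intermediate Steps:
$x{\left(g \right)} = 1$ ($x{\left(g \right)} = -2 + 3 = 1$)
$O{\left(w \right)} = -12$ ($O{\left(w \right)} = -8 - 4 = -12$)
$X{\left(u{\left(0 \right)} \right)} O{\left(15 \right)} = 1 \left(-12\right) = -12$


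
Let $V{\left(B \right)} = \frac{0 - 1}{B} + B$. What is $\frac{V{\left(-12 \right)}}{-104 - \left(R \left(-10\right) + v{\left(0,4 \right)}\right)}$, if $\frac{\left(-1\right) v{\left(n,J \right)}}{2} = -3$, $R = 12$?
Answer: $- \frac{143}{120} \approx -1.1917$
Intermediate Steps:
$v{\left(n,J \right)} = 6$ ($v{\left(n,J \right)} = \left(-2\right) \left(-3\right) = 6$)
$V{\left(B \right)} = B - \frac{1}{B}$ ($V{\left(B \right)} = \frac{0 - 1}{B} + B = - \frac{1}{B} + B = B - \frac{1}{B}$)
$\frac{V{\left(-12 \right)}}{-104 - \left(R \left(-10\right) + v{\left(0,4 \right)}\right)} = \frac{-12 - \frac{1}{-12}}{-104 - \left(12 \left(-10\right) + 6\right)} = \frac{-12 - - \frac{1}{12}}{-104 - \left(-120 + 6\right)} = \frac{-12 + \frac{1}{12}}{-104 - -114} = - \frac{143}{12 \left(-104 + 114\right)} = - \frac{143}{12 \cdot 10} = \left(- \frac{143}{12}\right) \frac{1}{10} = - \frac{143}{120}$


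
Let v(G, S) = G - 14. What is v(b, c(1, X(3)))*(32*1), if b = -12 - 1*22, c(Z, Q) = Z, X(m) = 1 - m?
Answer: -1536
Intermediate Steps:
b = -34 (b = -12 - 22 = -34)
v(G, S) = -14 + G
v(b, c(1, X(3)))*(32*1) = (-14 - 34)*(32*1) = -48*32 = -1536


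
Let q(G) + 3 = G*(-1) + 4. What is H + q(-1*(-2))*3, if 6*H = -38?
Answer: -28/3 ≈ -9.3333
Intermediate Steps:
H = -19/3 (H = (⅙)*(-38) = -19/3 ≈ -6.3333)
q(G) = 1 - G (q(G) = -3 + (G*(-1) + 4) = -3 + (-G + 4) = -3 + (4 - G) = 1 - G)
H + q(-1*(-2))*3 = -19/3 + (1 - (-1)*(-2))*3 = -19/3 + (1 - 1*2)*3 = -19/3 + (1 - 2)*3 = -19/3 - 1*3 = -19/3 - 3 = -28/3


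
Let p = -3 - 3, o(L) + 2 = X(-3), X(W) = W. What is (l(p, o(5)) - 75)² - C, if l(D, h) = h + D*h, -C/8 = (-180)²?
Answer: 261700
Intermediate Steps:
o(L) = -5 (o(L) = -2 - 3 = -5)
p = -6
C = -259200 (C = -8*(-180)² = -8*32400 = -259200)
(l(p, o(5)) - 75)² - C = (-5*(1 - 6) - 75)² - 1*(-259200) = (-5*(-5) - 75)² + 259200 = (25 - 75)² + 259200 = (-50)² + 259200 = 2500 + 259200 = 261700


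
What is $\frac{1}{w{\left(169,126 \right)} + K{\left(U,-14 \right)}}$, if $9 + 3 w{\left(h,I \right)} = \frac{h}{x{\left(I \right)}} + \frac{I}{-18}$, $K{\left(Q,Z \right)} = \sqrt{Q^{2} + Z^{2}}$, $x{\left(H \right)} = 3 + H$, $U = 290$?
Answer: $\frac{733365}{12621336599} + \frac{299538 \sqrt{21074}}{12621336599} \approx 0.0035033$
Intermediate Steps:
$w{\left(h,I \right)} = -3 - \frac{I}{54} + \frac{h}{3 \left(3 + I\right)}$ ($w{\left(h,I \right)} = -3 + \frac{\frac{h}{3 + I} + \frac{I}{-18}}{3} = -3 + \frac{\frac{h}{3 + I} + I \left(- \frac{1}{18}\right)}{3} = -3 + \frac{\frac{h}{3 + I} - \frac{I}{18}}{3} = -3 + \frac{- \frac{I}{18} + \frac{h}{3 + I}}{3} = -3 - \left(\frac{I}{54} - \frac{h}{3 \left(3 + I\right)}\right) = -3 - \frac{I}{54} + \frac{h}{3 \left(3 + I\right)}$)
$\frac{1}{w{\left(169,126 \right)} + K{\left(U,-14 \right)}} = \frac{1}{\frac{18 \cdot 169 - \left(3 + 126\right) \left(162 + 126\right)}{54 \left(3 + 126\right)} + \sqrt{290^{2} + \left(-14\right)^{2}}} = \frac{1}{\frac{3042 - 129 \cdot 288}{54 \cdot 129} + \sqrt{84100 + 196}} = \frac{1}{\frac{1}{54} \cdot \frac{1}{129} \left(3042 - 37152\right) + \sqrt{84296}} = \frac{1}{\frac{1}{54} \cdot \frac{1}{129} \left(-34110\right) + 2 \sqrt{21074}} = \frac{1}{- \frac{1895}{387} + 2 \sqrt{21074}}$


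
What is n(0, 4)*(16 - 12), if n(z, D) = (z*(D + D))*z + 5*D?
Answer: 80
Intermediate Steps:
n(z, D) = 5*D + 2*D*z² (n(z, D) = (z*(2*D))*z + 5*D = (2*D*z)*z + 5*D = 2*D*z² + 5*D = 5*D + 2*D*z²)
n(0, 4)*(16 - 12) = (4*(5 + 2*0²))*(16 - 12) = (4*(5 + 2*0))*4 = (4*(5 + 0))*4 = (4*5)*4 = 20*4 = 80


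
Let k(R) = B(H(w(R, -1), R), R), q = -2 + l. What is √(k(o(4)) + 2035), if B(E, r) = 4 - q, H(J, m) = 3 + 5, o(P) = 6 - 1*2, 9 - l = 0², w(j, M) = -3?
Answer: 4*√127 ≈ 45.078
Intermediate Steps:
l = 9 (l = 9 - 1*0² = 9 - 1*0 = 9 + 0 = 9)
o(P) = 4 (o(P) = 6 - 2 = 4)
q = 7 (q = -2 + 9 = 7)
H(J, m) = 8
B(E, r) = -3 (B(E, r) = 4 - 1*7 = 4 - 7 = -3)
k(R) = -3
√(k(o(4)) + 2035) = √(-3 + 2035) = √2032 = 4*√127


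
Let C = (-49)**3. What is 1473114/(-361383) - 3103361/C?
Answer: 316063839759/14172116189 ≈ 22.302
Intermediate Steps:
C = -117649
1473114/(-361383) - 3103361/C = 1473114/(-361383) - 3103361/(-117649) = 1473114*(-1/361383) - 3103361*(-1/117649) = -491038/120461 + 3103361/117649 = 316063839759/14172116189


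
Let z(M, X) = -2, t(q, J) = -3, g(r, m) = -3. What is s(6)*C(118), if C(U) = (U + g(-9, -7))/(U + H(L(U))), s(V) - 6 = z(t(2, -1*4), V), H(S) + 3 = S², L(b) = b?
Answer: 460/14039 ≈ 0.032766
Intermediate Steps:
H(S) = -3 + S²
s(V) = 4 (s(V) = 6 - 2 = 4)
C(U) = (-3 + U)/(-3 + U + U²) (C(U) = (U - 3)/(U + (-3 + U²)) = (-3 + U)/(-3 + U + U²))
s(6)*C(118) = 4*((-3 + 118)/(-3 + 118 + 118²)) = 4*(115/(-3 + 118 + 13924)) = 4*(115/14039) = 460/14039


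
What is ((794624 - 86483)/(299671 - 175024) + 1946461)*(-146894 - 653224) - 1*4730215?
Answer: -64708734946311083/41549 ≈ -1.5574e+12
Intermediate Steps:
((794624 - 86483)/(299671 - 175024) + 1946461)*(-146894 - 653224) - 1*4730215 = (708141/124647 + 1946461)*(-800118) - 4730215 = (708141*(1/124647) + 1946461)*(-800118) - 4730215 = (236047/41549 + 1946461)*(-800118) - 4730215 = (80873744136/41549)*(-800118) - 4730215 = -64708538410608048/41549 - 4730215 = -64708734946311083/41549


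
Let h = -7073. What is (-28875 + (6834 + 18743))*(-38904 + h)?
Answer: 151632146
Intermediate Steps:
(-28875 + (6834 + 18743))*(-38904 + h) = (-28875 + (6834 + 18743))*(-38904 - 7073) = (-28875 + 25577)*(-45977) = -3298*(-45977) = 151632146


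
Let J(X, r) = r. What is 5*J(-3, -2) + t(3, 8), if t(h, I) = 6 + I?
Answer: 4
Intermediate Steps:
5*J(-3, -2) + t(3, 8) = 5*(-2) + (6 + 8) = -10 + 14 = 4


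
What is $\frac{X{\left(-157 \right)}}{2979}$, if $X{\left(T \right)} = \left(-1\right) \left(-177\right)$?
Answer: $\frac{59}{993} \approx 0.059416$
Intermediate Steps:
$X{\left(T \right)} = 177$
$\frac{X{\left(-157 \right)}}{2979} = \frac{177}{2979} = 177 \cdot \frac{1}{2979} = \frac{59}{993}$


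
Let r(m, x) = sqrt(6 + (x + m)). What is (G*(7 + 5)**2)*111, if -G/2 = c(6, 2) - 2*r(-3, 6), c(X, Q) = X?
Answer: 0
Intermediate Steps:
r(m, x) = sqrt(6 + m + x) (r(m, x) = sqrt(6 + (m + x)) = sqrt(6 + m + x))
G = 0 (G = -2*(6 - 2*sqrt(6 - 3 + 6)) = -2*(6 - 2*sqrt(9)) = -2*(6 - 2*3) = -2*(6 - 6) = -2*0 = 0)
(G*(7 + 5)**2)*111 = (0*(7 + 5)**2)*111 = (0*12**2)*111 = (0*144)*111 = 0*111 = 0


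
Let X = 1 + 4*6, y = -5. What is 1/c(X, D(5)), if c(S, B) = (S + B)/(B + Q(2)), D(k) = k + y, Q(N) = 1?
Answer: 1/25 ≈ 0.040000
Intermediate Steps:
D(k) = -5 + k (D(k) = k - 5 = -5 + k)
X = 25 (X = 1 + 24 = 25)
c(S, B) = (B + S)/(1 + B) (c(S, B) = (S + B)/(B + 1) = (B + S)/(1 + B))
1/c(X, D(5)) = 1/(((-5 + 5) + 25)/(1 + (-5 + 5))) = 1/((0 + 25)/(1 + 0)) = 1/(25/1) = 1/(1*25) = 1/25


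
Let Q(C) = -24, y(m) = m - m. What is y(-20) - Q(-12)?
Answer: 24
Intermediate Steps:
y(m) = 0
y(-20) - Q(-12) = 0 - 1*(-24) = 0 + 24 = 24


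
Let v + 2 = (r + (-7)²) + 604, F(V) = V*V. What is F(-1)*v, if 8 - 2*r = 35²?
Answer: 85/2 ≈ 42.500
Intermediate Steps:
F(V) = V²
r = -1217/2 (r = 4 - ½*35² = 4 - ½*1225 = 4 - 1225/2 = -1217/2 ≈ -608.50)
v = 85/2 (v = -2 + ((-1217/2 + (-7)²) + 604) = -2 + ((-1217/2 + 49) + 604) = -2 + (-1119/2 + 604) = -2 + 89/2 = 85/2 ≈ 42.500)
F(-1)*v = (-1)²*(85/2) = 1*(85/2) = 85/2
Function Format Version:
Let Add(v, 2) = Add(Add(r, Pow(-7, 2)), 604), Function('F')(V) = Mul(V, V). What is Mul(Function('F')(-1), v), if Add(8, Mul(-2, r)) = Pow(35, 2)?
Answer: Rational(85, 2) ≈ 42.500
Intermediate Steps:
Function('F')(V) = Pow(V, 2)
r = Rational(-1217, 2) (r = Add(4, Mul(Rational(-1, 2), Pow(35, 2))) = Add(4, Mul(Rational(-1, 2), 1225)) = Add(4, Rational(-1225, 2)) = Rational(-1217, 2) ≈ -608.50)
v = Rational(85, 2) (v = Add(-2, Add(Add(Rational(-1217, 2), Pow(-7, 2)), 604)) = Add(-2, Add(Add(Rational(-1217, 2), 49), 604)) = Add(-2, Add(Rational(-1119, 2), 604)) = Add(-2, Rational(89, 2)) = Rational(85, 2) ≈ 42.500)
Mul(Function('F')(-1), v) = Mul(Pow(-1, 2), Rational(85, 2)) = Mul(1, Rational(85, 2)) = Rational(85, 2)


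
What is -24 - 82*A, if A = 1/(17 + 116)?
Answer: -3274/133 ≈ -24.617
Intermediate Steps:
A = 1/133 ≈ 0.0075188
-24 - 82*A = -24 - 82*1/133 = -24 - 82/133 = -3274/133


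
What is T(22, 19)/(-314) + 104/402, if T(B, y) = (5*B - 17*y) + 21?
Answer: 27460/31557 ≈ 0.87017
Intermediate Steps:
T(B, y) = 21 - 17*y + 5*B (T(B, y) = (-17*y + 5*B) + 21 = 21 - 17*y + 5*B)
T(22, 19)/(-314) + 104/402 = (21 - 17*19 + 5*22)/(-314) + 104/402 = (21 - 323 + 110)*(-1/314) + 104*(1/402) = -192*(-1/314) + 52/201 = 96/157 + 52/201 = 27460/31557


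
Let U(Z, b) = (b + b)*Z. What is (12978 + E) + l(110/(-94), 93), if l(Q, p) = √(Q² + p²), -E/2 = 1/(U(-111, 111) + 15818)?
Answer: 57258937/4412 + √19108666/47 ≈ 13071.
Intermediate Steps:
U(Z, b) = 2*Z*b (U(Z, b) = (2*b)*Z = 2*Z*b)
E = 1/4412 (E = -2/(2*(-111)*111 + 15818) = -2/(-24642 + 15818) = -2/(-8824) = -2*(-1/8824) = 1/4412 ≈ 0.00022665)
(12978 + E) + l(110/(-94), 93) = (12978 + 1/4412) + √((110/(-94))² + 93²) = 57258937/4412 + √((110*(-1/94))² + 8649) = 57258937/4412 + √((-55/47)² + 8649) = 57258937/4412 + √(3025/2209 + 8649) = 57258937/4412 + √(19108666/2209) = 57258937/4412 + √19108666/47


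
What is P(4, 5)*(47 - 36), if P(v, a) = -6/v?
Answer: -33/2 ≈ -16.500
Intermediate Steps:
P(4, 5)*(47 - 36) = (-6/4)*(47 - 36) = -6*¼*11 = -3/2*11 = -33/2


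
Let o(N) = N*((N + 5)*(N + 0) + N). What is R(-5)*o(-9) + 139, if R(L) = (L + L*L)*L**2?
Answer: -121361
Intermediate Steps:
R(L) = L**2*(L + L**2) (R(L) = (L + L**2)*L**2 = L**2*(L + L**2))
o(N) = N*(N + N*(5 + N)) (o(N) = N*((5 + N)*N + N) = N*(N*(5 + N) + N) = N*(N + N*(5 + N)))
R(-5)*o(-9) + 139 = ((-5)**3*(1 - 5))*((-9)**2*(6 - 9)) + 139 = (-125*(-4))*(81*(-3)) + 139 = 500*(-243) + 139 = -121500 + 139 = -121361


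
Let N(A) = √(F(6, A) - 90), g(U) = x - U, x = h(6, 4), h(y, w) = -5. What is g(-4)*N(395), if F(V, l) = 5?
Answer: -I*√85 ≈ -9.2195*I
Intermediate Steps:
x = -5
g(U) = -5 - U
N(A) = I*√85 (N(A) = √(5 - 90) = √(-85) = I*√85)
g(-4)*N(395) = (-5 - 1*(-4))*(I*√85) = (-5 + 4)*(I*√85) = -I*√85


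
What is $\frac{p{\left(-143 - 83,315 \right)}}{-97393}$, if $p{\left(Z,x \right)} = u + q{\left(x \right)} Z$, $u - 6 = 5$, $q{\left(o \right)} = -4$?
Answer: $- \frac{915}{97393} \approx -0.0093949$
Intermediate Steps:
$u = 11$ ($u = 6 + 5 = 11$)
$p{\left(Z,x \right)} = 11 - 4 Z$
$\frac{p{\left(-143 - 83,315 \right)}}{-97393} = \frac{11 - 4 \left(-143 - 83\right)}{-97393} = \left(11 - 4 \left(-143 - 83\right)\right) \left(- \frac{1}{97393}\right) = \left(11 - -904\right) \left(- \frac{1}{97393}\right) = \left(11 + 904\right) \left(- \frac{1}{97393}\right) = 915 \left(- \frac{1}{97393}\right) = - \frac{915}{97393}$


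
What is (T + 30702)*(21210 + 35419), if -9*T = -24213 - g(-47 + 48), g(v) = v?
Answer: 17018826628/9 ≈ 1.8910e+9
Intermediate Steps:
T = 24214/9 (T = -(-24213 - (-47 + 48))/9 = -(-24213 - 1*1)/9 = -(-24213 - 1)/9 = -1/9*(-24214) = 24214/9 ≈ 2690.4)
(T + 30702)*(21210 + 35419) = (24214/9 + 30702)*(21210 + 35419) = (300532/9)*56629 = 17018826628/9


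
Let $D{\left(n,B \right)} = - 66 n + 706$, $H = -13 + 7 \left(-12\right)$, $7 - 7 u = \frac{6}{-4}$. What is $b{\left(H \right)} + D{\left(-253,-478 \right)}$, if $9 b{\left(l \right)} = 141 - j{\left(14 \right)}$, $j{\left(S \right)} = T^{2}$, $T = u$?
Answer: $\frac{30728003}{1764} \approx 17420.0$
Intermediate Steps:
$u = \frac{17}{14}$ ($u = 1 - \frac{6 \frac{1}{-4}}{7} = 1 - \frac{6 \left(- \frac{1}{4}\right)}{7} = 1 - - \frac{3}{14} = 1 + \frac{3}{14} = \frac{17}{14} \approx 1.2143$)
$T = \frac{17}{14} \approx 1.2143$
$j{\left(S \right)} = \frac{289}{196}$ ($j{\left(S \right)} = \left(\frac{17}{14}\right)^{2} = \frac{289}{196}$)
$H = -97$ ($H = -13 - 84 = -97$)
$D{\left(n,B \right)} = 706 - 66 n$
$b{\left(l \right)} = \frac{27347}{1764}$ ($b{\left(l \right)} = \frac{141 - \frac{289}{196}}{9} = \frac{1}{9} \cdot \frac{27347}{196} = \frac{27347}{1764}$)
$b{\left(H \right)} + D{\left(-253,-478 \right)} = \frac{27347}{1764} + \left(706 - -16698\right) = \frac{27347}{1764} + \left(706 + 16698\right) = \frac{27347}{1764} + 17404 = \frac{30728003}{1764}$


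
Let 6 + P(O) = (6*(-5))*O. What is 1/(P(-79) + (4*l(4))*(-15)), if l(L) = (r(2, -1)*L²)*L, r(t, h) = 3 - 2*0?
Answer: -1/9156 ≈ -0.00010922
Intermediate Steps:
r(t, h) = 3 (r(t, h) = 3 + 0 = 3)
l(L) = 3*L³ (l(L) = (3*L²)*L = 3*L³)
P(O) = -6 - 30*O (P(O) = -6 + (6*(-5))*O = -6 - 30*O)
1/(P(-79) + (4*l(4))*(-15)) = 1/((-6 - 30*(-79)) + (4*(3*4³))*(-15)) = 1/((-6 + 2370) + (4*(3*64))*(-15)) = 1/(2364 + (4*192)*(-15)) = 1/(2364 + 768*(-15)) = 1/(2364 - 11520) = 1/(-9156) = -1/9156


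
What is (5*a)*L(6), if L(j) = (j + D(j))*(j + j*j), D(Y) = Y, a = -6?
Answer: -15120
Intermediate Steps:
L(j) = 2*j*(j + j²) (L(j) = (j + j)*(j + j*j) = (2*j)*(j + j²) = 2*j*(j + j²))
(5*a)*L(6) = (5*(-6))*(2*6²*(1 + 6)) = -60*36*7 = -30*504 = -15120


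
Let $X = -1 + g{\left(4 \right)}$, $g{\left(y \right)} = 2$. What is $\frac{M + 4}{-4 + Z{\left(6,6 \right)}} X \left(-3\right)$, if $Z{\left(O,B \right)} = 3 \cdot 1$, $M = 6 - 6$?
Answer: $12$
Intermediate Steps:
$M = 0$ ($M = 6 - 6 = 0$)
$Z{\left(O,B \right)} = 3$
$X = 1$ ($X = -1 + 2 = 1$)
$\frac{M + 4}{-4 + Z{\left(6,6 \right)}} X \left(-3\right) = \frac{0 + 4}{-4 + 3} \cdot 1 \left(-3\right) = \frac{4}{-1} \cdot 1 \left(-3\right) = 4 \left(-1\right) 1 \left(-3\right) = \left(-4\right) 1 \left(-3\right) = \left(-4\right) \left(-3\right) = 12$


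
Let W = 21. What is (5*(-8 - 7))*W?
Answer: -1575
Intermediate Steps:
(5*(-8 - 7))*W = (5*(-8 - 7))*21 = (5*(-15))*21 = -75*21 = -1575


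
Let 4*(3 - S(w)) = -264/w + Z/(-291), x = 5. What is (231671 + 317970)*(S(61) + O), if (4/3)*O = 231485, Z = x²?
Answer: 3387866770759153/35502 ≈ 9.5427e+10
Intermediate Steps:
Z = 25 (Z = 5² = 25)
O = 694455/4 (O = (¾)*231485 = 694455/4 ≈ 1.7361e+5)
S(w) = 3517/1164 + 66/w (S(w) = 3 - (-264/w + 25/(-291))/4 = 3 - (-264/w + 25*(-1/291))/4 = 3 - (-264/w - 25/291)/4 = 3 - (-25/291 - 264/w)/4 = 3 + (25/1164 + 66/w) = 3517/1164 + 66/w)
(231671 + 317970)*(S(61) + O) = (231671 + 317970)*((3517/1164 + 66/61) + 694455/4) = 549641*((3517/1164 + 66*(1/61)) + 694455/4) = 549641*((3517/1164 + 66/61) + 694455/4) = 549641*(291361/71004 + 694455/4) = 549641*(6163781033/35502) = 3387866770759153/35502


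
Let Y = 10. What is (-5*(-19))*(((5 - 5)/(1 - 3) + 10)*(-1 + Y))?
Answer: 8550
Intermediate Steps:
(-5*(-19))*(((5 - 5)/(1 - 3) + 10)*(-1 + Y)) = (-5*(-19))*(((5 - 5)/(1 - 3) + 10)*(-1 + 10)) = 95*((0/(-2) + 10)*9) = 95*((0*(-½) + 10)*9) = 95*((0 + 10)*9) = 95*(10*9) = 95*90 = 8550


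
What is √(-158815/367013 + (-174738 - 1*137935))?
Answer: 18*I*√129989677662893/367013 ≈ 559.17*I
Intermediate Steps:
√(-158815/367013 + (-174738 - 1*137935)) = √(-158815*1/367013 + (-174738 - 137935)) = √(-158815/367013 - 312673) = √(-114755214564/367013) = 18*I*√129989677662893/367013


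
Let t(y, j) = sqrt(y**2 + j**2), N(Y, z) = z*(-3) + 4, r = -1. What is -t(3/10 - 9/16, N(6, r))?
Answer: -7*sqrt(6409)/80 ≈ -7.0049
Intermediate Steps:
N(Y, z) = 4 - 3*z (N(Y, z) = -3*z + 4 = 4 - 3*z)
t(y, j) = sqrt(j**2 + y**2)
-t(3/10 - 9/16, N(6, r)) = -sqrt((4 - 3*(-1))**2 + (3/10 - 9/16)**2) = -sqrt((4 + 3)**2 + (3*(1/10) - 9*1/16)**2) = -sqrt(7**2 + (3/10 - 9/16)**2) = -sqrt(49 + (-21/80)**2) = -sqrt(49 + 441/6400) = -sqrt(314041/6400) = -7*sqrt(6409)/80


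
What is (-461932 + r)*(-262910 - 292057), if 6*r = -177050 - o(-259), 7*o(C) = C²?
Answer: 547239084525/2 ≈ 2.7362e+11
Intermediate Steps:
o(C) = C²/7
r = -62211/2 (r = (-177050 - (-259)²/7)/6 = (-177050 - 67081/7)/6 = (-177050 - 1*9583)/6 = (-177050 - 9583)/6 = (⅙)*(-186633) = -62211/2 ≈ -31106.)
(-461932 + r)*(-262910 - 292057) = (-461932 - 62211/2)*(-262910 - 292057) = -986075/2*(-554967) = 547239084525/2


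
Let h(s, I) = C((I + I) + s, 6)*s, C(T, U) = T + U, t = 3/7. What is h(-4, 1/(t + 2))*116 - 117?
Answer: -24261/17 ≈ -1427.1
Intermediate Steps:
t = 3/7 (t = 3*(⅐) = 3/7 ≈ 0.42857)
h(s, I) = s*(6 + s + 2*I) (h(s, I) = (((I + I) + s) + 6)*s = ((2*I + s) + 6)*s = ((s + 2*I) + 6)*s = (6 + s + 2*I)*s = s*(6 + s + 2*I))
h(-4, 1/(t + 2))*116 - 117 = -4*(6 - 4 + 2/(3/7 + 2))*116 - 117 = -4*(6 - 4 + 2/(17/7))*116 - 117 = -4*(6 - 4 + 2*(7/17))*116 - 117 = -4*(6 - 4 + 14/17)*116 - 117 = -4*48/17*116 - 117 = -192/17*116 - 117 = -22272/17 - 117 = -24261/17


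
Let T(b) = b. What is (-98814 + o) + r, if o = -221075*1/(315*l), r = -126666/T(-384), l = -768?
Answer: -4765012445/48384 ≈ -98483.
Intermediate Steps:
r = 21111/64 (r = -126666/(-384) = -126666*(-1/384) = 21111/64 ≈ 329.86)
o = 44215/48384 (o = -221075/(315*(-768)) = -221075/(-241920) = -221075*(-1/241920) = 44215/48384 ≈ 0.91384)
(-98814 + o) + r = (-98814 + 44215/48384) + 21111/64 = -4780972361/48384 + 21111/64 = -4765012445/48384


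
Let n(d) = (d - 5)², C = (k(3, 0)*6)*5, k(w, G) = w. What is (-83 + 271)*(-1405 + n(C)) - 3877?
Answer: 1090283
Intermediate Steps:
C = 90 (C = (3*6)*5 = 18*5 = 90)
n(d) = (-5 + d)²
(-83 + 271)*(-1405 + n(C)) - 3877 = (-83 + 271)*(-1405 + (-5 + 90)²) - 3877 = 188*(-1405 + 85²) - 3877 = 188*(-1405 + 7225) - 3877 = 188*5820 - 3877 = 1094160 - 3877 = 1090283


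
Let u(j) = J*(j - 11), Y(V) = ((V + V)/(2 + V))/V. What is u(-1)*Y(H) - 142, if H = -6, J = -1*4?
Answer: -166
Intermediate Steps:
J = -4
Y(V) = 2/(2 + V) (Y(V) = ((2*V)/(2 + V))/V = (2*V/(2 + V))/V = 2/(2 + V))
u(j) = 44 - 4*j (u(j) = -4*(j - 11) = -4*(-11 + j) = 44 - 4*j)
u(-1)*Y(H) - 142 = (44 - 4*(-1))*(2/(2 - 6)) - 142 = (44 + 4)*(2/(-4)) - 142 = 48*(2*(-1/4)) - 142 = 48*(-1/2) - 142 = -24 - 142 = -166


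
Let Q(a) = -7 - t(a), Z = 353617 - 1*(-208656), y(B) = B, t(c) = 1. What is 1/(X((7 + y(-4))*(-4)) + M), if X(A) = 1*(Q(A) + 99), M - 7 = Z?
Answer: 1/562371 ≈ 1.7782e-6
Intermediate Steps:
Z = 562273 (Z = 353617 + 208656 = 562273)
Q(a) = -8 (Q(a) = -7 - 1*1 = -7 - 1 = -8)
M = 562280 (M = 7 + 562273 = 562280)
X(A) = 91 (X(A) = 1*(-8 + 99) = 1*91 = 91)
1/(X((7 + y(-4))*(-4)) + M) = 1/(91 + 562280) = 1/562371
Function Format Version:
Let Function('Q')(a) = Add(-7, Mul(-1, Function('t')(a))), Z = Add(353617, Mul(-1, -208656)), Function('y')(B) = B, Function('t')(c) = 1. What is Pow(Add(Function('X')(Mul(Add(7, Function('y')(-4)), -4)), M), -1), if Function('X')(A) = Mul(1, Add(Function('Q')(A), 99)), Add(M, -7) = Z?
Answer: Rational(1, 562371) ≈ 1.7782e-6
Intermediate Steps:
Z = 562273 (Z = Add(353617, 208656) = 562273)
Function('Q')(a) = -8 (Function('Q')(a) = Add(-7, Mul(-1, 1)) = Add(-7, -1) = -8)
M = 562280 (M = Add(7, 562273) = 562280)
Function('X')(A) = 91 (Function('X')(A) = Mul(1, Add(-8, 99)) = Mul(1, 91) = 91)
Pow(Add(Function('X')(Mul(Add(7, Function('y')(-4)), -4)), M), -1) = Pow(Add(91, 562280), -1) = Pow(562371, -1) = Rational(1, 562371)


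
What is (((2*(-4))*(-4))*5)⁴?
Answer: 655360000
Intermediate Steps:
(((2*(-4))*(-4))*5)⁴ = (-8*(-4)*5)⁴ = (32*5)⁴ = 160⁴ = 655360000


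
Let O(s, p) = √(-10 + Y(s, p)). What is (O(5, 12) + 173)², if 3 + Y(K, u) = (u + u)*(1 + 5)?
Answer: (173 + √131)² ≈ 34020.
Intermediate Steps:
Y(K, u) = -3 + 12*u (Y(K, u) = -3 + (u + u)*(1 + 5) = -3 + (2*u)*6 = -3 + 12*u)
O(s, p) = √(-13 + 12*p) (O(s, p) = √(-10 + (-3 + 12*p)) = √(-13 + 12*p))
(O(5, 12) + 173)² = (√(-13 + 12*12) + 173)² = (√(-13 + 144) + 173)² = (√131 + 173)² = (173 + √131)²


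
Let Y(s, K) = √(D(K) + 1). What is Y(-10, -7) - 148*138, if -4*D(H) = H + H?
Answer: -20424 + 3*√2/2 ≈ -20422.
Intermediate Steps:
D(H) = -H/2 (D(H) = -(H + H)/4 = -H/2)
Y(s, K) = √(1 - K/2) (Y(s, K) = √(-K/2 + 1) = √(1 - K/2))
Y(-10, -7) - 148*138 = √(4 - 2*(-7))/2 - 148*138 = √(4 + 14)/2 - 20424 = √18/2 - 20424 = (3*√2)/2 - 20424 = 3*√2/2 - 20424 = -20424 + 3*√2/2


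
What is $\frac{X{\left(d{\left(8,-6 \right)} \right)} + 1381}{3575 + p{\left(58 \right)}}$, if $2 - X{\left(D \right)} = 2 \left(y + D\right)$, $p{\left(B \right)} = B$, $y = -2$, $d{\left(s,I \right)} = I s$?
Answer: $\frac{1483}{3633} \approx 0.4082$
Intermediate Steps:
$X{\left(D \right)} = 6 - 2 D$ ($X{\left(D \right)} = 2 - 2 \left(-2 + D\right) = 2 - \left(-4 + 2 D\right) = 6 - 2 D$)
$\frac{X{\left(d{\left(8,-6 \right)} \right)} + 1381}{3575 + p{\left(58 \right)}} = \frac{\left(6 - 2 \left(\left(-6\right) 8\right)\right) + 1381}{3575 + 58} = \frac{\left(6 - -96\right) + 1381}{3633} = \left(\left(6 + 96\right) + 1381\right) \frac{1}{3633} = \left(102 + 1381\right) \frac{1}{3633} = 1483 \cdot \frac{1}{3633} = \frac{1483}{3633}$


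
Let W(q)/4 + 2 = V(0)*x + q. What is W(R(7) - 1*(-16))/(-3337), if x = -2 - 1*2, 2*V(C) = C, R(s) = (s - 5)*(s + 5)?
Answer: -152/3337 ≈ -0.045550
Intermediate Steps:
R(s) = (-5 + s)*(5 + s)
V(C) = C/2
x = -4 (x = -2 - 2 = -4)
W(q) = -8 + 4*q (W(q) = -8 + 4*(((½)*0)*(-4) + q) = -8 + 4*(0*(-4) + q) = -8 + 4*(0 + q) = -8 + 4*q)
W(R(7) - 1*(-16))/(-3337) = (-8 + 4*((-25 + 7²) - 1*(-16)))/(-3337) = (-8 + 4*((-25 + 49) + 16))*(-1/3337) = (-8 + 4*(24 + 16))*(-1/3337) = (-8 + 4*40)*(-1/3337) = (-8 + 160)*(-1/3337) = 152*(-1/3337) = -152/3337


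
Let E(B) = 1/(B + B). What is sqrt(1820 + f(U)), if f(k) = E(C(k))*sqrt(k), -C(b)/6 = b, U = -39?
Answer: sqrt(11072880 + 13*I*sqrt(39))/78 ≈ 42.661 + 0.00015639*I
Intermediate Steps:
C(b) = -6*b
E(B) = 1/(2*B)
f(k) = -1/(12*sqrt(k)) (f(k) = (1/(2*((-6*k))))*sqrt(k) = ((-1/(6*k))/2)*sqrt(k) = (-1/(12*k))*sqrt(k) = -1/(12*sqrt(k)))
sqrt(1820 + f(U)) = sqrt(1820 - (-1)*I*sqrt(39)/468) = sqrt(1820 + I*sqrt(39)/468)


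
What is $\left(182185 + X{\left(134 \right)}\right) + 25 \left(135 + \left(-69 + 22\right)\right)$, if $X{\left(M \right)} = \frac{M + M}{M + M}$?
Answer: $184386$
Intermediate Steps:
$X{\left(M \right)} = 1$ ($X{\left(M \right)} = \frac{2 M}{2 M} = 2 M \frac{1}{2 M} = 1$)
$\left(182185 + X{\left(134 \right)}\right) + 25 \left(135 + \left(-69 + 22\right)\right) = \left(182185 + 1\right) + 25 \left(135 + \left(-69 + 22\right)\right) = 182186 + 25 \left(135 - 47\right) = 182186 + 25 \cdot 88 = 182186 + 2200 = 184386$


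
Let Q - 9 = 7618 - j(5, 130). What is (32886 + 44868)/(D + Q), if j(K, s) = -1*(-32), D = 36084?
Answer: 77754/43679 ≈ 1.7801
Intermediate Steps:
j(K, s) = 32
Q = 7595 (Q = 9 + (7618 - 1*32) = 9 + (7618 - 32) = 9 + 7586 = 7595)
(32886 + 44868)/(D + Q) = (32886 + 44868)/(36084 + 7595) = 77754/43679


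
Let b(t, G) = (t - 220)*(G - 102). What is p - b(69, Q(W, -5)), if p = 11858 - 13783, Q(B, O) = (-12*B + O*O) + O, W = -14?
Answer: 11061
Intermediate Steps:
Q(B, O) = O + O² - 12*B (Q(B, O) = (-12*B + O²) + O = (O² - 12*B) + O = O + O² - 12*B)
p = -1925
b(t, G) = (-220 + t)*(-102 + G)
p - b(69, Q(W, -5)) = -1925 - (22440 - 220*(-5 + (-5)² - 12*(-14)) - 102*69 + (-5 + (-5)² - 12*(-14))*69) = -1925 - (22440 - 220*(-5 + 25 + 168) - 7038 + (-5 + 25 + 168)*69) = -1925 - (22440 - 220*188 - 7038 + 188*69) = -1925 - (22440 - 41360 - 7038 + 12972) = -1925 - 1*(-12986) = -1925 + 12986 = 11061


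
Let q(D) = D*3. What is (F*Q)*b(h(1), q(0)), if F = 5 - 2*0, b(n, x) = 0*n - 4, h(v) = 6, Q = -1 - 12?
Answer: 260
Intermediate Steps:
q(D) = 3*D
Q = -13
b(n, x) = -4 (b(n, x) = 0 - 4 = -4)
F = 5 (F = 5 + 0 = 5)
(F*Q)*b(h(1), q(0)) = (5*(-13))*(-4) = -65*(-4) = 260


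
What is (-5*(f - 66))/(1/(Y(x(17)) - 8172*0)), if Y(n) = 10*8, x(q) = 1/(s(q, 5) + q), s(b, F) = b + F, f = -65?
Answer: 52400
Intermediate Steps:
s(b, F) = F + b
x(q) = 1/(5 + 2*q) (x(q) = 1/((5 + q) + q) = 1/(5 + 2*q))
Y(n) = 80
(-5*(f - 66))/(1/(Y(x(17)) - 8172*0)) = (-5*(-65 - 66))/(1/(80 - 8172*0)) = (-5*(-131))/(1/(80 + 0)) = 655/(1/80) = 655*80 = 52400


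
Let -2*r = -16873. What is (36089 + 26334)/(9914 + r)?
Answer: 124846/36701 ≈ 3.4017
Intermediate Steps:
r = 16873/2 (r = -1/2*(-16873) = 16873/2 ≈ 8436.5)
(36089 + 26334)/(9914 + r) = (36089 + 26334)/(9914 + 16873/2) = 62423/(36701/2) = 62423*(2/36701) = 124846/36701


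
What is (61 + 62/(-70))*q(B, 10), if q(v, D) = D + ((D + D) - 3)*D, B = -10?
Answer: 75744/7 ≈ 10821.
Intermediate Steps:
q(v, D) = D + D*(-3 + 2*D) (q(v, D) = D + (2*D - 3)*D = D + (-3 + 2*D)*D = D + D*(-3 + 2*D))
(61 + 62/(-70))*q(B, 10) = (61 + 62/(-70))*(2*10*(-1 + 10)) = (61 + 62*(-1/70))*(2*10*9) = (61 - 31/35)*180 = (2104/35)*180 = 75744/7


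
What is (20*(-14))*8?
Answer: -2240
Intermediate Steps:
(20*(-14))*8 = -280*8 = -2240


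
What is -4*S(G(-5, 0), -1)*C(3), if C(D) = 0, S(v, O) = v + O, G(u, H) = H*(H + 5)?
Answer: 0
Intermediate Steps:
G(u, H) = H*(5 + H)
S(v, O) = O + v
-4*S(G(-5, 0), -1)*C(3) = -4*(-1 + 0*(5 + 0))*0 = -4*(-1 + 0*5)*0 = -4*(-1 + 0)*0 = -(-4)*0 = -4*0 = 0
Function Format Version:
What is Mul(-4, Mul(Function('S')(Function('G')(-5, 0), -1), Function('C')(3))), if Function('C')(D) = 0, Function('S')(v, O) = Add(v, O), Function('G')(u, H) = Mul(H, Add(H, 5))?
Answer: 0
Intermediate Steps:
Function('G')(u, H) = Mul(H, Add(5, H))
Function('S')(v, O) = Add(O, v)
Mul(-4, Mul(Function('S')(Function('G')(-5, 0), -1), Function('C')(3))) = Mul(-4, Mul(Add(-1, Mul(0, Add(5, 0))), 0)) = Mul(-4, Mul(Add(-1, Mul(0, 5)), 0)) = Mul(-4, Mul(Add(-1, 0), 0)) = Mul(-4, Mul(-1, 0)) = Mul(-4, 0) = 0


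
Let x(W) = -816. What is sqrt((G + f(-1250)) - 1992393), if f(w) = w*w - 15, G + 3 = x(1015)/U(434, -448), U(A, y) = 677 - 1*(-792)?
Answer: 5*I*sqrt(37109294807)/1469 ≈ 655.68*I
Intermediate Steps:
U(A, y) = 1469 (U(A, y) = 677 + 792 = 1469)
G = -5223/1469 (G = -3 - 816/1469 = -5223/1469 ≈ -3.5555)
f(w) = -15 + w**2 (f(w) = w**2 - 15 = -15 + w**2)
sqrt((G + f(-1250)) - 1992393) = sqrt((-5223/1469 + (-15 + (-1250)**2)) - 1992393) = sqrt((-5223/1469 + (-15 + 1562500)) - 1992393) = sqrt((-5223/1469 + 1562485) - 1992393) = sqrt(2295285242/1469 - 1992393) = sqrt(-631540075/1469) = 5*I*sqrt(37109294807)/1469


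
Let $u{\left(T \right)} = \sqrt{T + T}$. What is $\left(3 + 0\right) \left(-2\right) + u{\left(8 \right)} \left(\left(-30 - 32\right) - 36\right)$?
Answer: $-398$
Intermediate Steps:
$u{\left(T \right)} = \sqrt{2} \sqrt{T}$ ($u{\left(T \right)} = \sqrt{2 T} = \sqrt{2} \sqrt{T}$)
$\left(3 + 0\right) \left(-2\right) + u{\left(8 \right)} \left(\left(-30 - 32\right) - 36\right) = \left(3 + 0\right) \left(-2\right) + \sqrt{2} \sqrt{8} \left(\left(-30 - 32\right) - 36\right) = 3 \left(-2\right) + \sqrt{2} \cdot 2 \sqrt{2} \left(-62 - 36\right) = -6 + 4 \left(-98\right) = -6 - 392 = -398$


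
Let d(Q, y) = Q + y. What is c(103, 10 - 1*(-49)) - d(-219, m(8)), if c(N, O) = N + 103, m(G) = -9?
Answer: 434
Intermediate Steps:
c(N, O) = 103 + N
c(103, 10 - 1*(-49)) - d(-219, m(8)) = (103 + 103) - (-219 - 9) = 206 - 1*(-228) = 206 + 228 = 434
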